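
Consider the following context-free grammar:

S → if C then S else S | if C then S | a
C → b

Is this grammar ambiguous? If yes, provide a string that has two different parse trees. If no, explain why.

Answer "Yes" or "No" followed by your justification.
The 'dangling else' can attach to either if. Two leftmost derivations of  if b then if b then a else a:
  (1) S ⇒ if C then S else S ⇒ if b then S else S ⇒ if b then if C then S else S ⇒ if b then if b then S else S ⇒ if b then if b then a else S ⇒ if b then if b then a else a   (else belongs to the outer if)
  (2) S ⇒ if C then S ⇒ if b then S ⇒ if b then if C then S else S ⇒ if b then if b then S else S ⇒ if b then if b then a else S ⇒ if b then if b then a else a   (else belongs to the inner if)
Two distinct parse trees for the same string, so the grammar is ambiguous.

Final answer: Yes - the string 'if b then if b then a else a' has two distinct leftmost derivations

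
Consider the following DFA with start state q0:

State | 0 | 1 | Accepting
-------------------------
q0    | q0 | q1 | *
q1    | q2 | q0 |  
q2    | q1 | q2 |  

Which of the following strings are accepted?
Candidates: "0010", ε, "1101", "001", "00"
"0010": q0 → q0 → q0 → q1 → q2; q2 is not accepting → rejected
ε: q0; q0 is accepting → accepted
"1101": q0 → q1 → q0 → q0 → q1; q1 is not accepting → rejected
"001": q0 → q0 → q0 → q1; q1 is not accepting → rejected
"00": q0 → q0 → q0; q0 is accepting → accepted

Final answer: ε, "00"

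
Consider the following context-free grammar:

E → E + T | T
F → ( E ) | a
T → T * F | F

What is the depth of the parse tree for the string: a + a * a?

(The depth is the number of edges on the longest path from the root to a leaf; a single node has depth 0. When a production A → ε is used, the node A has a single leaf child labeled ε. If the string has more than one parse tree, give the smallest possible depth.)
The grammar is unambiguous; the parse tree of a + a * a is:
E → E + T at the root (depth 0).
  Left E (depth 1) → T (2) → F (3) → a (4).
  Right T (depth 1) → T * F; that T (2) → F (3) → a (4); F (2) → a (3).
The longest root-to-leaf paths have 4 edges.
Depth = 4.

Final answer: 4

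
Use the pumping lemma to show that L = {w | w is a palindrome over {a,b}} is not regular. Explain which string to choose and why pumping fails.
Language: L = {w | w is a palindrome over {a,b}} (strings that read the same forwards and backwards)
Step 1: Assume for contradiction that L is regular, with pumping length p.
Step 2: Choose s = a^p b a^p. Then s ∈ L (it reads the same forwards and backwards) and |s| ≥ p.
Step 3: Consider any decomposition s = xyz with |xy| ≤ p and |y| > 0. Since |xy| ≤ p and the first p symbols of s are all a's, y = a^k for some k with 1 ≤ k ≤ p.
Step 4: Pumping up (i = 2): xy²z = a^(p+k) b a^p. Its reverse is a^p b a^(p+k) ≠ a^(p+k) b a^p (the single b is no longer in the middle), so xy²z is not a palindrome and xy²z ∉ L.
This contradicts the pumping lemma, so L is not regular.

Final answer: Choose s = a^p b a^p. Since |xy| ≤ p, y = a^k with k ≥ 1. Then xy²z = a^(p+k) b a^p is not a palindrome, so ∉ L.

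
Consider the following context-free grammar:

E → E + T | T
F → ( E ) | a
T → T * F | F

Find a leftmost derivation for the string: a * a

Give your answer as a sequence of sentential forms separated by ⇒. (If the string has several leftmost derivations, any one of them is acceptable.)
Start with E.
Step 1: the leftmost non-terminal is E; apply E → T:  T
Step 2: the leftmost non-terminal is T; apply T → T * F:  T * F
Step 3: the leftmost non-terminal is T; apply T → F:  F * F
Step 4: the leftmost non-terminal is F; apply F → a:  a * F
Step 5: the leftmost non-terminal is F; apply F → a:  a * a

Final answer: E ⇒ T ⇒ T * F ⇒ F * F ⇒ a * F ⇒ a * a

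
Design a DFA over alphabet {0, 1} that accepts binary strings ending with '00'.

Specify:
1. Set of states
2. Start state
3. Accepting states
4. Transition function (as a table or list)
One valid DFA (any DFA recognizing the same language is acceptable):
States: {q0, q1, q2}
Start: q0
Accepting: {q2}
Transitions (accepting states marked with *):
State | 0 | 1 | Accepting
-------------------------
q0    | q1 | q0 |  
q1    | q2 | q0 |  
q2    | q2 | q0 | *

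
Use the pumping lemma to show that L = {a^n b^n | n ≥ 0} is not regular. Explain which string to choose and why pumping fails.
Language: L = {a^n b^n | n ≥ 0} (equal numbers of a's followed by b's)
Step 1: Assume for contradiction that L is regular, with pumping length p.
Step 2: Choose s = a^p b^p. Then s ∈ L (it has p a's followed by p b's) and |s| ≥ p.
Step 3: Consider any decomposition s = xyz with |xy| ≤ p and |y| > 0. Since |xy| ≤ p and the first p symbols of s are all a's, y = a^k for some k with 1 ≤ k ≤ p.
Step 4: Pumping up (i = 2): xy²z = a^(p+k) b^p, which has more a's than b's, so xy²z ∉ L.
This contradicts the pumping lemma, so L is not regular.

Final answer: Choose s = a^p b^p. Since |xy| ≤ p, y = a^k with k ≥ 1. Then xy²z = a^(p+k) b^p ∉ L.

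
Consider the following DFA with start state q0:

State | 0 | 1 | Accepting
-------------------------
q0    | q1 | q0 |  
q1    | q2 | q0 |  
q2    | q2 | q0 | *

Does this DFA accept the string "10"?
Start in q0.
Read '1': q0 → q0
Read '0': q0 → q1
Final state q1 is not accepting, so the string is rejected.

Final answer: No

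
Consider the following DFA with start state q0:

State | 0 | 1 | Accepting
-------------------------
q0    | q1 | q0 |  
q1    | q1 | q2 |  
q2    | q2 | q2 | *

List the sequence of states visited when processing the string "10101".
q0 → q0 → q1 → q2 → q2 → q2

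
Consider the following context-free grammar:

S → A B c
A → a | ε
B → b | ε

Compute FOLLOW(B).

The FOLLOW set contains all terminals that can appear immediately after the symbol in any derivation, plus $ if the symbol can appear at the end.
B occurs in S → A B c, immediately followed by the terminal c. So FOLLOW(B) = {c}.

Final answer: {c}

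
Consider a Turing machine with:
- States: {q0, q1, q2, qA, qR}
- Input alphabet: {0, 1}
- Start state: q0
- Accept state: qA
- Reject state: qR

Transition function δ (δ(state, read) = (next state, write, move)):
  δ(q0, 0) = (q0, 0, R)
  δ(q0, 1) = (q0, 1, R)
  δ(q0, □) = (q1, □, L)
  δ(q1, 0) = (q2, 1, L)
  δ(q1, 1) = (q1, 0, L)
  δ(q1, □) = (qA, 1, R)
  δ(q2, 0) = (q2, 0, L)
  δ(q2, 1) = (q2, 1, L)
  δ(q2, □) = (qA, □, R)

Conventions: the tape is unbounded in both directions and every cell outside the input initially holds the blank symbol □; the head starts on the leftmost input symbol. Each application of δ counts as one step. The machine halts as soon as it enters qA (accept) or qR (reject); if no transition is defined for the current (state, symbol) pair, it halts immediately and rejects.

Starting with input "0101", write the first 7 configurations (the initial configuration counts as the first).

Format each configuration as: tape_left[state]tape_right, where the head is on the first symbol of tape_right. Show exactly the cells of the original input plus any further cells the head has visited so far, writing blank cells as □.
Step 0: [q0]0101 (head at position 0)
Step 1: δ(q0, 0) = (q0, 0, R)  ⊢  0[q0]101 (head at position 1)
Step 2: δ(q0, 1) = (q0, 1, R)  ⊢  01[q0]01 (head at position 2)
Step 3: δ(q0, 0) = (q0, 0, R)  ⊢  010[q0]1 (head at position 3)
Step 4: δ(q0, 1) = (q0, 1, R)  ⊢  0101[q0]□ (head at position 4)
Step 5: δ(q0, □) = (q1, □, L)  ⊢  010[q1]1□ (head at position 3)
Step 6: δ(q1, 1) = (q1, 0, L)  ⊢  01[q1]00□ (head at position 2)

Final answer: [q0]0101 ⊢ 0[q0]101 ⊢ 01[q0]01 ⊢ 010[q0]1 ⊢ 0101[q0]□ ⊢ 010[q1]1□ ⊢ 01[q1]00□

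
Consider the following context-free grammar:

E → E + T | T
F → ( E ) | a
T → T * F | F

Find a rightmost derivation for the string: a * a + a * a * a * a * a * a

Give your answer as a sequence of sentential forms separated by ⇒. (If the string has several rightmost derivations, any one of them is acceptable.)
Start with E.
Step 1: the rightmost non-terminal is E; apply E → E + T:  E + T
Step 2: the rightmost non-terminal is T; apply T → T * F:  E + T * F
Step 3: the rightmost non-terminal is F; apply F → a:  E + T * a
Step 4: the rightmost non-terminal is T; apply T → T * F:  E + T * F * a
Step 5: the rightmost non-terminal is F; apply F → a:  E + T * a * a
Step 6: the rightmost non-terminal is T; apply T → T * F:  E + T * F * a * a
Step 7: the rightmost non-terminal is F; apply F → a:  E + T * a * a * a
Step 8: the rightmost non-terminal is T; apply T → T * F:  E + T * F * a * a * a
Step 9: the rightmost non-terminal is F; apply F → a:  E + T * a * a * a * a
Step 10: the rightmost non-terminal is T; apply T → T * F:  E + T * F * a * a * a * a
Step 11: the rightmost non-terminal is F; apply F → a:  E + T * a * a * a * a * a
Step 12: the rightmost non-terminal is T; apply T → F:  E + F * a * a * a * a * a
Step 13: the rightmost non-terminal is F; apply F → a:  E + a * a * a * a * a * a
Step 14: the rightmost non-terminal is E; apply E → T:  T + a * a * a * a * a * a
Step 15: the rightmost non-terminal is T; apply T → T * F:  T * F + a * a * a * a * a * a
Step 16: the rightmost non-terminal is F; apply F → a:  T * a + a * a * a * a * a * a
Step 17: the rightmost non-terminal is T; apply T → F:  F * a + a * a * a * a * a * a
Step 18: the rightmost non-terminal is F; apply F → a:  a * a + a * a * a * a * a * a

Final answer: E ⇒ E + T ⇒ E + T * F ⇒ E + T * a ⇒ E + T * F * a ⇒ E + T * a * a ⇒ E + T * F * a * a ⇒ E + T * a * a * a ⇒ E + T * F * a * a * a ⇒ E + T * a * a * a * a ⇒ E + T * F * a * a * a * a ⇒ E + T * a * a * a * a * a ⇒ E + F * a * a * a * a * a ⇒ E + a * a * a * a * a * a ⇒ T + a * a * a * a * a * a ⇒ T * F + a * a * a * a * a * a ⇒ T * a + a * a * a * a * a * a ⇒ F * a + a * a * a * a * a * a ⇒ a * a + a * a * a * a * a * a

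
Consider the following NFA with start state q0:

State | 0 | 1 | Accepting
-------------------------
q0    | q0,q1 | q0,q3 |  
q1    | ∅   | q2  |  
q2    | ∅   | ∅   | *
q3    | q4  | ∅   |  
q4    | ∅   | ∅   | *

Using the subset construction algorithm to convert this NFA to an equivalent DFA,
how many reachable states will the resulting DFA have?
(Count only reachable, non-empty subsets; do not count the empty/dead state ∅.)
Start subset: {q0}
{q0}: on 0 → {q0, q1}, on 1 → {q0, q3}
{q0, q1}: on 0 → {q0, q1}, on 1 → {q0, q2, q3}
{q0, q3}: on 0 → {q0, q1, q4}, on 1 → {q0, q3}
{q0, q2, q3}: on 0 → {q0, q1, q4}, on 1 → {q0, q3}
{q0, q1, q4}: on 0 → {q0, q1}, on 1 → {q0, q2, q3}
Reachable non-empty subsets: {q0}, {q0, q1}, {q0, q3}, {q0, q2, q3}, {q0, q1, q4} — 5 in total.

Final answer: 5 states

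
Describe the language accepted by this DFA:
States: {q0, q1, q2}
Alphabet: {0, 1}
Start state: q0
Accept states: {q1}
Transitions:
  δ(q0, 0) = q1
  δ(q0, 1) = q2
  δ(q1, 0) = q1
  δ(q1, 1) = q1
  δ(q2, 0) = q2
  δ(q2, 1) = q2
Analyzing the DFA structure:
Start state: q0
Accept states: {q1}
Interpreting what each state remembers (checking against the transitions):
  q0: nothing has been read yet
  q1: the first symbol was 0
  q2: the first symbol was 1 (trap state)
  δ(q0, 0): in q0 (nothing has been read yet), after reading 0 we have: the first symbol was 0 → q1
  δ(q0, 1): in q0 (nothing has been read yet), after reading 1 we have: the first symbol was 1 (trap state) → q2
  δ(q1, 0): in q1 (the first symbol was 0), after reading 0 we have: the first symbol was 0 → q1
  δ(q1, 1): in q1 (the first symbol was 0), after reading 1 we have: the first symbol was 0 → q1
  δ(q2, 0): in q2 (the first symbol was 1 (trap state)), after reading 0 we have: the first symbol was 1 (trap state) → q2
  δ(q2, 1): in q2 (the first symbol was 1 (trap state)), after reading 1 we have: the first symbol was 1 (trap state) → q2
A string is accepted iff it ends in {q1}, i.e. the first symbol was 0.
Language: All binary strings starting with 0

Final answer: All binary strings starting with 0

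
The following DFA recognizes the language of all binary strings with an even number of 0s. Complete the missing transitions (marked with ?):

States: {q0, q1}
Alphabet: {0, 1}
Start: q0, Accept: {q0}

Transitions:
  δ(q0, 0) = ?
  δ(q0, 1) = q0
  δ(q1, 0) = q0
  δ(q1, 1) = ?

What each state remembers (consistent with the given transitions and accept states):
  q0: an even number of 0s has been read so far
  q1: an odd number of 0s has been read so far
Filling in the missing entries:
  δ(q0, 0): in q0 (an even number of 0s has been read so far), after reading 0 we have: an odd number of 0s has been read so far → q1
  δ(q1, 1): in q1 (an odd number of 0s has been read so far), after reading 1 we have: an odd number of 0s has been read so far → q1

Final answer: δ(q0, 0) = q1; δ(q1, 1) = q1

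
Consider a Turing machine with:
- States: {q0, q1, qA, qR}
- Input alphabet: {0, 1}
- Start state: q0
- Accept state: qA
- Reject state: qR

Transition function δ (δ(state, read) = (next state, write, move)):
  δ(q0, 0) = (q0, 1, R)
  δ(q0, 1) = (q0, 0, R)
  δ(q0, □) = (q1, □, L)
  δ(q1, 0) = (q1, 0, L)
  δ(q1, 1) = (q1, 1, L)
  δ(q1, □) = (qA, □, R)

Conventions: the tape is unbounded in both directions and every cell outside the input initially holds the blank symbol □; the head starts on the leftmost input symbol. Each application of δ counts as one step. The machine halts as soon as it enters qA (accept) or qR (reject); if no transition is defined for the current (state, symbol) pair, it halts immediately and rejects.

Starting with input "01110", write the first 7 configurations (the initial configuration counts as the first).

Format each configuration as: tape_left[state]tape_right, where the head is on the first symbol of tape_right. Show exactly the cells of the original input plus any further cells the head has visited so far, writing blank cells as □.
Step 0: [q0]01110 (head at position 0)
Step 1: δ(q0, 0) = (q0, 1, R)  ⊢  1[q0]1110 (head at position 1)
Step 2: δ(q0, 1) = (q0, 0, R)  ⊢  10[q0]110 (head at position 2)
Step 3: δ(q0, 1) = (q0, 0, R)  ⊢  100[q0]10 (head at position 3)
Step 4: δ(q0, 1) = (q0, 0, R)  ⊢  1000[q0]0 (head at position 4)
Step 5: δ(q0, 0) = (q0, 1, R)  ⊢  10001[q0]□ (head at position 5)
Step 6: δ(q0, □) = (q1, □, L)  ⊢  1000[q1]1□ (head at position 4)

Final answer: [q0]01110 ⊢ 1[q0]1110 ⊢ 10[q0]110 ⊢ 100[q0]10 ⊢ 1000[q0]0 ⊢ 10001[q0]□ ⊢ 1000[q1]1□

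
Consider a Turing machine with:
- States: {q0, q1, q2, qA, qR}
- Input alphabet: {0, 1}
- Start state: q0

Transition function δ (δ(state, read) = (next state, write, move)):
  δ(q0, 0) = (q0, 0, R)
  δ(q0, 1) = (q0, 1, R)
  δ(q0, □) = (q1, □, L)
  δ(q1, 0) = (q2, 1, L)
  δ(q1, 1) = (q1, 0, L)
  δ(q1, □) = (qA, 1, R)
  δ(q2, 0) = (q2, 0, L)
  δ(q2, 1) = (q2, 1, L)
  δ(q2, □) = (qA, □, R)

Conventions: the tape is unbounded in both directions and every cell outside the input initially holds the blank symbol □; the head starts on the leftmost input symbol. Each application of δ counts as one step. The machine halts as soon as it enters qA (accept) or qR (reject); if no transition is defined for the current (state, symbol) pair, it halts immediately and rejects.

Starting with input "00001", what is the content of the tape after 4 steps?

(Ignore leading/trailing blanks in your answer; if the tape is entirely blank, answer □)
Step 0: [q0]00001 (head at position 0)
Step 1: δ(q0, 0) = (q0, 0, R)  ⊢  0[q0]0001 (head at position 1)
Step 2: δ(q0, 0) = (q0, 0, R)  ⊢  00[q0]001 (head at position 2)
Step 3: δ(q0, 0) = (q0, 0, R)  ⊢  000[q0]01 (head at position 3)
Step 4: δ(q0, 0) = (q0, 0, R)  ⊢  0000[q0]1 (head at position 4)
Tape after 4 steps (ignoring surrounding blanks): 00001

Final answer: Tape: 00001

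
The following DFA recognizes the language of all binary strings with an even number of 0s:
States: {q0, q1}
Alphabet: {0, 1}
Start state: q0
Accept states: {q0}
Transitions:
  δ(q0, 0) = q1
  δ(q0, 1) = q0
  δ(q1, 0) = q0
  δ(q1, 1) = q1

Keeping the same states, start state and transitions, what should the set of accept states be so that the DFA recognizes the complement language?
The DFA is complete (every state has a transition on every symbol), so the complement
is recognized by the same DFA with accepting and non-accepting states swapped.
Original accept states: {q0}
Complement accept states = All states - Original accept states
= {q0, q1} - {q0}
= {q1}
Complement language: strings with an ODD number of 0s

Final answer: {q1}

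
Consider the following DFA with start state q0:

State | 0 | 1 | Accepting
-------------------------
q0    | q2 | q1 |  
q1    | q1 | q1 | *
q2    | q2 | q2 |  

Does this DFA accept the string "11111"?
Start in q0.
Read '1': q0 → q1
Read '1': q1 → q1
Read '1': q1 → q1
Read '1': q1 → q1
Read '1': q1 → q1
Final state q1 is accepting, so the string is accepted.

Final answer: Yes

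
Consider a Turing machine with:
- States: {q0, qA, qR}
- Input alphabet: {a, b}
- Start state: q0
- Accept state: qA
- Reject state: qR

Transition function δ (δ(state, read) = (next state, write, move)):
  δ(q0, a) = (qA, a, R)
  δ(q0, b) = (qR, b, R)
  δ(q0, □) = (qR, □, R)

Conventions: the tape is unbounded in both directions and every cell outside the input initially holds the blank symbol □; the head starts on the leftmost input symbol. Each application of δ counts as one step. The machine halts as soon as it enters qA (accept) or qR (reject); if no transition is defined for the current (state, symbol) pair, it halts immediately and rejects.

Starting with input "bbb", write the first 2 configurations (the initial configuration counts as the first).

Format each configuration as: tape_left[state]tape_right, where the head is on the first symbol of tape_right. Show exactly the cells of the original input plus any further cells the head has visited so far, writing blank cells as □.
Step 0: [q0]bbb (head at position 0)
Step 1: δ(q0, b) = (qR, b, R)  ⊢  b[qR]bb (head at position 1)

Final answer: [q0]bbb ⊢ b[qR]bb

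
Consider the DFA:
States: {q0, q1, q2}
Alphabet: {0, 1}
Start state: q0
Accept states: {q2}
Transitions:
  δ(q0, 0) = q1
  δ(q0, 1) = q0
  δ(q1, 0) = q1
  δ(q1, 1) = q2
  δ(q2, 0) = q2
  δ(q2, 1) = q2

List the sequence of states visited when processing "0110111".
Starting at q0
Read '0': q0 -> q1
Read '1': q1 -> q2
Read '1': q2 -> q2
Read '0': q2 -> q2
Read '1': q2 -> q2
Read '1': q2 -> q2
Read '1': q2 -> q2

Final answer: q0 -> q1 -> q2 -> q2 -> q2 -> q2 -> q2 -> q2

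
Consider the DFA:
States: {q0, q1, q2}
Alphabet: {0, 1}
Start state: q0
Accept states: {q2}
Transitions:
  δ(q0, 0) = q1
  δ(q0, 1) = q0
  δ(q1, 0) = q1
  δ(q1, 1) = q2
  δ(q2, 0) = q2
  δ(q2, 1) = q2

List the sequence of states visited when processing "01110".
Starting at q0
Read '0': q0 -> q1
Read '1': q1 -> q2
Read '1': q2 -> q2
Read '1': q2 -> q2
Read '0': q2 -> q2

Final answer: q0 -> q1 -> q2 -> q2 -> q2 -> q2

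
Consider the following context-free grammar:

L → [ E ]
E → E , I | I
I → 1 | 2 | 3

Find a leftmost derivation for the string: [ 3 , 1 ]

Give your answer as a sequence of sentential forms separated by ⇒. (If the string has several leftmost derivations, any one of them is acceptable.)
Start with L.
Step 1: the leftmost non-terminal is L; apply L → [ E ]:  [ E ]
Step 2: the leftmost non-terminal is E; apply E → E , I:  [ E , I ]
Step 3: the leftmost non-terminal is E; apply E → I:  [ I , I ]
Step 4: the leftmost non-terminal is I; apply I → 3:  [ 3 , I ]
Step 5: the leftmost non-terminal is I; apply I → 1:  [ 3 , 1 ]

Final answer: L ⇒ [ E ] ⇒ [ E , I ] ⇒ [ I , I ] ⇒ [ 3 , I ] ⇒ [ 3 , 1 ]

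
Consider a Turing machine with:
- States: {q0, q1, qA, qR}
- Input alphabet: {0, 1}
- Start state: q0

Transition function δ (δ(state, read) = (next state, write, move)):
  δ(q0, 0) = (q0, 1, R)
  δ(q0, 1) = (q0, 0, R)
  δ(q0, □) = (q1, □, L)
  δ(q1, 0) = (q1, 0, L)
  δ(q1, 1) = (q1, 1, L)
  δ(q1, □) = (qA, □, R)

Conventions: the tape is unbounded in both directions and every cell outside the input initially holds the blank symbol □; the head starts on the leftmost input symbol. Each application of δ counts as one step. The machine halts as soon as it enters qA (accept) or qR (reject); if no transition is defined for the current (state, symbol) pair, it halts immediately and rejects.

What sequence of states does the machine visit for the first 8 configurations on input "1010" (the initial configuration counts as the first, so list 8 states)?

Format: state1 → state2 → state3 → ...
Step 0: [q0]1010 (head at position 0)
Step 1: δ(q0, 1) = (q0, 0, R)  ⊢  0[q0]010 (head at position 1)
Step 2: δ(q0, 0) = (q0, 1, R)  ⊢  01[q0]10 (head at position 2)
Step 3: δ(q0, 1) = (q0, 0, R)  ⊢  010[q0]0 (head at position 3)
Step 4: δ(q0, 0) = (q0, 1, R)  ⊢  0101[q0]□ (head at position 4)
Step 5: δ(q0, □) = (q1, □, L)  ⊢  010[q1]1□ (head at position 3)
Step 6: δ(q1, 1) = (q1, 1, L)  ⊢  01[q1]01□ (head at position 2)
Step 7: δ(q1, 0) = (q1, 0, L)  ⊢  0[q1]101□ (head at position 1)
Reading off the states of these 8 configurations: q0 → q0 → q0 → q0 → q0 → q1 → q1 → q1

Final answer: q0 → q0 → q0 → q0 → q0 → q1 → q1 → q1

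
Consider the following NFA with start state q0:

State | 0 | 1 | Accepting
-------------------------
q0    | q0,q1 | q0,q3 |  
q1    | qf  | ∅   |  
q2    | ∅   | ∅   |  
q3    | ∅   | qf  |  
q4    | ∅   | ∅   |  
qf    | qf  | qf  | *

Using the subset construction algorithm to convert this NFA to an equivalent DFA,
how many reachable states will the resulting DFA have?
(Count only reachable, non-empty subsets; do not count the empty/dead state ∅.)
Start subset: {q0}
{q0}: on 0 → {q0, q1}, on 1 → {q0, q3}
{q0, q1}: on 0 → {q0, q1, qf}, on 1 → {q0, q3}
{q0, q3}: on 0 → {q0, q1}, on 1 → {q0, q3, qf}
{q0, q1, qf}: on 0 → {q0, q1, qf}, on 1 → {q0, q3, qf}
{q0, q3, qf}: on 0 → {q0, q1, qf}, on 1 → {q0, q3, qf}
Reachable non-empty subsets: {q0}, {q0, q1}, {q0, q3}, {q0, q1, qf}, {q0, q3, qf} — 5 in total.

Final answer: 5 states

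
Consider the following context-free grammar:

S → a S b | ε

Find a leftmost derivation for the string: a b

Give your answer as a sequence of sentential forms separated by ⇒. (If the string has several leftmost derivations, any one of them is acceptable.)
Start with S.
Step 1: the leftmost non-terminal is S; apply S → a S b:  a S b
Step 2: the leftmost non-terminal is S; apply S → ε:  a b

Final answer: S ⇒ a S b ⇒ a b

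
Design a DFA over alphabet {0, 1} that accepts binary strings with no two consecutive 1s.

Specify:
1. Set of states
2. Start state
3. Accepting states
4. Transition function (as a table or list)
One valid DFA (any DFA recognizing the same language is acceptable):
States: {q0, q1, dead}
Start: q0
Accepting: {q0, q1}
Transitions (accepting states marked with *):
State | 0 | 1 | Accepting
-------------------------
q0    | q0 | q1 | *
q1    | q0 | dead | *
dead  | dead | dead |  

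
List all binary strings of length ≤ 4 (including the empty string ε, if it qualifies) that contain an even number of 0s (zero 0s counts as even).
Checking every binary string of length 0 to 4:
  Length 0: accepted: ε | rejected: (none)
  Length 1: accepted: 1 | rejected: 0
  Length 2: accepted: 00, 11 | rejected: 01, 10
  Length 3: accepted: 001, 010, 100, 111 | rejected: 000, 011, 101, 110
  Length 4: accepted: 0000, 0011, 0101, 0110, 1001, 1010, 1100, 1111 | rejected: 0001, 0010, 0100, 0111, 1000, 1011, 1101, 1110
Total: 16 string(s).

Final answer: ε, 1, 00, 11, 001, 010, 100, 111, 0000, 0011, 0101, 0110, 1001, 1010, 1100, 1111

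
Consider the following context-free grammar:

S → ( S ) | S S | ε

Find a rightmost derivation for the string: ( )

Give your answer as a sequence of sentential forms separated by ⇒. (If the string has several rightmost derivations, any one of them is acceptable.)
Start with S.
Step 1: the rightmost non-terminal is S; apply S → ( S ):  ( S )
Step 2: the rightmost non-terminal is S; apply S → ε:  ( )

Final answer: S ⇒ ( S ) ⇒ ( )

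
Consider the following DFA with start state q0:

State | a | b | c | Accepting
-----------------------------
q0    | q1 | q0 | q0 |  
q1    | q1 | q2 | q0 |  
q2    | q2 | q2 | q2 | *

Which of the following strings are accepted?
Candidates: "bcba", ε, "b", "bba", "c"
"bcba": q0 → q0 → q0 → q0 → q1; q1 is not accepting → rejected
ε: q0; q0 is not accepting → rejected
"b": q0 → q0; q0 is not accepting → rejected
"bba": q0 → q0 → q0 → q1; q1 is not accepting → rejected
"c": q0 → q0; q0 is not accepting → rejected

Final answer: None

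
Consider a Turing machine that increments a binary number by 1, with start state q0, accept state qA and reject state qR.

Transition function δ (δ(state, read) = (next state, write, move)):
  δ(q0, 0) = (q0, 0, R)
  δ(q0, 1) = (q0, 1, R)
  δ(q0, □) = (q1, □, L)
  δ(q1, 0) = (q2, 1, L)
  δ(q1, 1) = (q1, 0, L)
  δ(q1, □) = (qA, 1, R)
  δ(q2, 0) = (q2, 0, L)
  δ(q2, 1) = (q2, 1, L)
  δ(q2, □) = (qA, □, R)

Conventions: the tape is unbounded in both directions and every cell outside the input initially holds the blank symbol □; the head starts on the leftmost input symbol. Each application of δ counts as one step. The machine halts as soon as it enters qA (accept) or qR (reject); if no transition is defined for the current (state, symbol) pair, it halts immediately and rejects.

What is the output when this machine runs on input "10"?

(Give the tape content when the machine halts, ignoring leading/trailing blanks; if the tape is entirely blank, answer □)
Step 0: [q0]10 (head at position 0)
Step 1: δ(q0, 1) = (q0, 1, R)  ⊢  1[q0]0 (head at position 1)
Step 2: δ(q0, 0) = (q0, 0, R)  ⊢  10[q0]□ (head at position 2)
Step 3: δ(q0, □) = (q1, □, L)  ⊢  1[q1]0□ (head at position 1)
Step 4: δ(q1, 0) = (q2, 1, L)  ⊢  [q2]11□ (head at position 0)
Step 5: δ(q2, 1) = (q2, 1, L)  ⊢  [q2]□11□ (head at position -1)
Step 6: δ(q2, □) = (qA, □, R)  ⊢  □[qA]11□ (head at position 0)
The machine is in qA, so it halts and accepts.
Tape content when halted (ignoring surrounding blanks): 11

Final answer: Output: 11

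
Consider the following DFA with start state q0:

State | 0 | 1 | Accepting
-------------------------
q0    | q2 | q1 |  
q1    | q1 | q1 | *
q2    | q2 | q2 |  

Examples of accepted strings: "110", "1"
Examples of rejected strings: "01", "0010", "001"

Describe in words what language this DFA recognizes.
non-empty binary strings starting with 1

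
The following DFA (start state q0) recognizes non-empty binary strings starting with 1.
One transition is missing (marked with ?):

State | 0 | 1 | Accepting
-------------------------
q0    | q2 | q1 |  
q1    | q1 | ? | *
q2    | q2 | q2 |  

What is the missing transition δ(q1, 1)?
q1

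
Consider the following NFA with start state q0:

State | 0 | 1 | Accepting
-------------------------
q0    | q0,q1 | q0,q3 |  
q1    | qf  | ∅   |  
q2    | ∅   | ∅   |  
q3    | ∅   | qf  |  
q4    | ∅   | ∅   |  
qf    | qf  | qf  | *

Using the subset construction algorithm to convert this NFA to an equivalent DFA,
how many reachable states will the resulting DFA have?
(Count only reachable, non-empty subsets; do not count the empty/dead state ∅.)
Start subset: {q0}
{q0}: on 0 → {q0, q1}, on 1 → {q0, q3}
{q0, q1}: on 0 → {q0, q1, qf}, on 1 → {q0, q3}
{q0, q3}: on 0 → {q0, q1}, on 1 → {q0, q3, qf}
{q0, q1, qf}: on 0 → {q0, q1, qf}, on 1 → {q0, q3, qf}
{q0, q3, qf}: on 0 → {q0, q1, qf}, on 1 → {q0, q3, qf}
Reachable non-empty subsets: {q0}, {q0, q1}, {q0, q3}, {q0, q1, qf}, {q0, q3, qf} — 5 in total.

Final answer: 5 states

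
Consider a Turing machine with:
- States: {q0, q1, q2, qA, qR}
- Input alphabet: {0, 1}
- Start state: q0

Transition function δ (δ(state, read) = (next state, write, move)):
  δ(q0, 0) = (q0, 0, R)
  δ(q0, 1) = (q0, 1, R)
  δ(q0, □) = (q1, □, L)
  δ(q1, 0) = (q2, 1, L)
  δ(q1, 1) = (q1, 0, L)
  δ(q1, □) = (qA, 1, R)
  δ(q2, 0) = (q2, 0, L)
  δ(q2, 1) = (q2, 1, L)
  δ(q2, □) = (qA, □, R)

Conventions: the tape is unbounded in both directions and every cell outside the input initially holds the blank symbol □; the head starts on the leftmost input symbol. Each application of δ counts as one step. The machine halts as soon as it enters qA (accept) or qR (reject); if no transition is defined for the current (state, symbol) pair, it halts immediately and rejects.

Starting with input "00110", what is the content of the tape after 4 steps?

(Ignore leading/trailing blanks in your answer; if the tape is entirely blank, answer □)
Step 0: [q0]00110 (head at position 0)
Step 1: δ(q0, 0) = (q0, 0, R)  ⊢  0[q0]0110 (head at position 1)
Step 2: δ(q0, 0) = (q0, 0, R)  ⊢  00[q0]110 (head at position 2)
Step 3: δ(q0, 1) = (q0, 1, R)  ⊢  001[q0]10 (head at position 3)
Step 4: δ(q0, 1) = (q0, 1, R)  ⊢  0011[q0]0 (head at position 4)
Tape after 4 steps (ignoring surrounding blanks): 00110

Final answer: Tape: 00110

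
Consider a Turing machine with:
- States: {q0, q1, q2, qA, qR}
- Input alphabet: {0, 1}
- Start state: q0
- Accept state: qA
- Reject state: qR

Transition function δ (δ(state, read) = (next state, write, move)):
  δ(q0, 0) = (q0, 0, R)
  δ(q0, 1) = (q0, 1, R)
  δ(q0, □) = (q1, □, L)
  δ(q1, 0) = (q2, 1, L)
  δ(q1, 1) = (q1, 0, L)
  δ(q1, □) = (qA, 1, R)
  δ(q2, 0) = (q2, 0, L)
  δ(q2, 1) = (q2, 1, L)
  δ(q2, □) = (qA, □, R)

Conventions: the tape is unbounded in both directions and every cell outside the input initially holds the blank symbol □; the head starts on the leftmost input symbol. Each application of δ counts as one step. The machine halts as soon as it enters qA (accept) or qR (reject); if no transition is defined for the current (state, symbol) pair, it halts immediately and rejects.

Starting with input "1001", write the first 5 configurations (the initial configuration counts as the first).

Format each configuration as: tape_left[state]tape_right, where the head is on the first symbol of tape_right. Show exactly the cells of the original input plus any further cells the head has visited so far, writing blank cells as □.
Step 0: [q0]1001 (head at position 0)
Step 1: δ(q0, 1) = (q0, 1, R)  ⊢  1[q0]001 (head at position 1)
Step 2: δ(q0, 0) = (q0, 0, R)  ⊢  10[q0]01 (head at position 2)
Step 3: δ(q0, 0) = (q0, 0, R)  ⊢  100[q0]1 (head at position 3)
Step 4: δ(q0, 1) = (q0, 1, R)  ⊢  1001[q0]□ (head at position 4)

Final answer: [q0]1001 ⊢ 1[q0]001 ⊢ 10[q0]01 ⊢ 100[q0]1 ⊢ 1001[q0]□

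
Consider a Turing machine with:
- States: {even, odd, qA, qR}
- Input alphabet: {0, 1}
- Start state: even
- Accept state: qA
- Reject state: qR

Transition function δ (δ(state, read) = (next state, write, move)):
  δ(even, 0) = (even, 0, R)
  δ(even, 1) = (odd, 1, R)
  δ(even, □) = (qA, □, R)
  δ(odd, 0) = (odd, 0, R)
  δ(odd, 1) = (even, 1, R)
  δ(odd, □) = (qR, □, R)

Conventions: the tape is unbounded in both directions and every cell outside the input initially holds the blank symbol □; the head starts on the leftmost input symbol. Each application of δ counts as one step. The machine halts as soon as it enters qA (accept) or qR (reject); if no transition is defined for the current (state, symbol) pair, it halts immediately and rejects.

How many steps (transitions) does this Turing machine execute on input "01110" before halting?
Step 0: [even]01110 (head at position 0)
Step 1: δ(even, 0) = (even, 0, R)  ⊢  0[even]1110 (head at position 1)
Step 2: δ(even, 1) = (odd, 1, R)  ⊢  01[odd]110 (head at position 2)
Step 3: δ(odd, 1) = (even, 1, R)  ⊢  011[even]10 (head at position 3)
Step 4: δ(even, 1) = (odd, 1, R)  ⊢  0111[odd]0 (head at position 4)
Step 5: δ(odd, 0) = (odd, 0, R)  ⊢  01110[odd]□ (head at position 5)
Step 6: δ(odd, □) = (qR, □, R)  ⊢  01110□[qR]□ (head at position 6)
The machine is in qR, so it halts and rejects.
Number of transitions executed: 6.

Final answer: 6 steps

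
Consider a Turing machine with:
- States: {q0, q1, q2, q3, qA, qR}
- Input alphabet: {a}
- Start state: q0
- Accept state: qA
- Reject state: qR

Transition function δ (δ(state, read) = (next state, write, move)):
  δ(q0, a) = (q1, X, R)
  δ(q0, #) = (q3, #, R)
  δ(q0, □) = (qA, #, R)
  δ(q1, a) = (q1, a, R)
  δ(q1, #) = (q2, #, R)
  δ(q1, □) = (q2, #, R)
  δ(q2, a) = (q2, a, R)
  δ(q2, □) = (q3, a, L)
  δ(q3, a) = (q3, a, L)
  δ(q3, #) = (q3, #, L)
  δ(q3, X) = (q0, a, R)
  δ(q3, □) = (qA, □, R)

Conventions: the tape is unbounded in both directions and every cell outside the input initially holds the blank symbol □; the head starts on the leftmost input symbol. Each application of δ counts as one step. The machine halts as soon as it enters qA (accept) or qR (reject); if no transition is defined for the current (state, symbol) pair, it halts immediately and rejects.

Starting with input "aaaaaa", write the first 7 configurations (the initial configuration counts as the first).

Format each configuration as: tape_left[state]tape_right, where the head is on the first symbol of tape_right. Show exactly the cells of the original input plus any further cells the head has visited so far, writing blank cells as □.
Step 0: [q0]aaaaaa (head at position 0)
Step 1: δ(q0, a) = (q1, X, R)  ⊢  X[q1]aaaaa (head at position 1)
Step 2: δ(q1, a) = (q1, a, R)  ⊢  Xa[q1]aaaa (head at position 2)
Step 3: δ(q1, a) = (q1, a, R)  ⊢  Xaa[q1]aaa (head at position 3)
Step 4: δ(q1, a) = (q1, a, R)  ⊢  Xaaa[q1]aa (head at position 4)
Step 5: δ(q1, a) = (q1, a, R)  ⊢  Xaaaa[q1]a (head at position 5)
Step 6: δ(q1, a) = (q1, a, R)  ⊢  Xaaaaa[q1]□ (head at position 6)

Final answer: [q0]aaaaaa ⊢ X[q1]aaaaa ⊢ Xa[q1]aaaa ⊢ Xaa[q1]aaa ⊢ Xaaa[q1]aa ⊢ Xaaaa[q1]a ⊢ Xaaaaa[q1]□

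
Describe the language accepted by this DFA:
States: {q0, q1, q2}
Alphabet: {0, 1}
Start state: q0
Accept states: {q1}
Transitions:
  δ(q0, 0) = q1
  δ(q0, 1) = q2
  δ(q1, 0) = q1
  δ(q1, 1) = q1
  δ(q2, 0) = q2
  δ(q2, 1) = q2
Analyzing the DFA structure:
Start state: q0
Accept states: {q1}
Interpreting what each state remembers (checking against the transitions):
  q0: nothing has been read yet
  q1: the first symbol was 0
  q2: the first symbol was 1 (trap state)
  δ(q0, 0): in q0 (nothing has been read yet), after reading 0 we have: the first symbol was 0 → q1
  δ(q0, 1): in q0 (nothing has been read yet), after reading 1 we have: the first symbol was 1 (trap state) → q2
  δ(q1, 0): in q1 (the first symbol was 0), after reading 0 we have: the first symbol was 0 → q1
  δ(q1, 1): in q1 (the first symbol was 0), after reading 1 we have: the first symbol was 0 → q1
  δ(q2, 0): in q2 (the first symbol was 1 (trap state)), after reading 0 we have: the first symbol was 1 (trap state) → q2
  δ(q2, 1): in q2 (the first symbol was 1 (trap state)), after reading 1 we have: the first symbol was 1 (trap state) → q2
A string is accepted iff it ends in {q1}, i.e. the first symbol was 0.
Language: All binary strings starting with 0

Final answer: All binary strings starting with 0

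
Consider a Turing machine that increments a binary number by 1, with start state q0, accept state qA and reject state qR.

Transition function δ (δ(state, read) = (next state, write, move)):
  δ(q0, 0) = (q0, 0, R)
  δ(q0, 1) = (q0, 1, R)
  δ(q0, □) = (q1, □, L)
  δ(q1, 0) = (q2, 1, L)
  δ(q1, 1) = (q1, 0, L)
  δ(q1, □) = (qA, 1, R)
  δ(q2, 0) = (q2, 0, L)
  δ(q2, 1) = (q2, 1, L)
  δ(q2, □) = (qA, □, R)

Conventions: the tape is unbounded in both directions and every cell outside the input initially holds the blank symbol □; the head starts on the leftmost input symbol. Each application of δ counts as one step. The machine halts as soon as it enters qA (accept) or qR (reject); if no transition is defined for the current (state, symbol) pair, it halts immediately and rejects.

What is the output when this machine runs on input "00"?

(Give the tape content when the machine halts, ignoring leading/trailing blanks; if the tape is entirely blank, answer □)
Step 0: [q0]00 (head at position 0)
Step 1: δ(q0, 0) = (q0, 0, R)  ⊢  0[q0]0 (head at position 1)
Step 2: δ(q0, 0) = (q0, 0, R)  ⊢  00[q0]□ (head at position 2)
Step 3: δ(q0, □) = (q1, □, L)  ⊢  0[q1]0□ (head at position 1)
Step 4: δ(q1, 0) = (q2, 1, L)  ⊢  [q2]01□ (head at position 0)
Step 5: δ(q2, 0) = (q2, 0, L)  ⊢  [q2]□01□ (head at position -1)
Step 6: δ(q2, □) = (qA, □, R)  ⊢  □[qA]01□ (head at position 0)
The machine is in qA, so it halts and accepts.
Tape content when halted (ignoring surrounding blanks): 01

Final answer: Output: 01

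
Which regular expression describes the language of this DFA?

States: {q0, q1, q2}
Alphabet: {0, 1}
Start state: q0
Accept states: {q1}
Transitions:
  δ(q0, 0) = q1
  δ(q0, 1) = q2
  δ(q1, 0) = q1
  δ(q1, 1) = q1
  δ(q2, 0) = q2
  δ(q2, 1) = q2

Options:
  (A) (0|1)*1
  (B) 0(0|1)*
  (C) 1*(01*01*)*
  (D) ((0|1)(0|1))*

Testing sample strings against the DFA:
  '0100' -> accepted
  '01110' -> accepted
  '001' -> accepted
  '00' -> accepted
Checking each option for a counterexample:
  (A) (0|1)*1: '0' is accepted by the DFA but does not match the regex → eliminated
  (B) 0(0|1)*: agrees with the DFA on all strings of length ≤ 4
  (C) 1*(01*01*)*: ε is rejected by the DFA but matches the regex → eliminated
  (D) ((0|1)(0|1))*: ε is rejected by the DFA but matches the regex → eliminated
Only (B) 0(0|1)* is consistent with the DFA.

Final answer: (B) 0(0|1)*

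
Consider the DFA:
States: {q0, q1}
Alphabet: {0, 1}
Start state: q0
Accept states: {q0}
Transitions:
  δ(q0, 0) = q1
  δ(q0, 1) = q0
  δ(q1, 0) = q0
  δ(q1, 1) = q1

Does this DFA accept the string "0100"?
Processing string "0100":
  q0 --0--> q1
  q1 --1--> q1
  q1 --0--> q0
  q0 --0--> q1
Final state: q1
Accept states: {q0}
q1 is not an accept state, so the string is rejected.

Final answer: No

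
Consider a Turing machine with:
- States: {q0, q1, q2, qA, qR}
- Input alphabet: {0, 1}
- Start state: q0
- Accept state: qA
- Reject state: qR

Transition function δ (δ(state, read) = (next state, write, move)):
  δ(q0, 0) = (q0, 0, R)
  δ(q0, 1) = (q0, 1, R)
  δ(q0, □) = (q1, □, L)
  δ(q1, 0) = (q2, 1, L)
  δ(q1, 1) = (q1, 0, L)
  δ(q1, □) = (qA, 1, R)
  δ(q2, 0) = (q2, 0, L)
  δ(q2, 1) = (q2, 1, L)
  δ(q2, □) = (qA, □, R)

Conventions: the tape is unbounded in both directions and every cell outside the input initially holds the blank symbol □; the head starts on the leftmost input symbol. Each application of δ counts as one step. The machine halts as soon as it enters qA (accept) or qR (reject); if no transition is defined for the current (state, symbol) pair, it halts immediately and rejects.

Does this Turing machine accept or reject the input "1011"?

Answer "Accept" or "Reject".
Step 0: [q0]1011 (head at position 0)
Step 1: δ(q0, 1) = (q0, 1, R)  ⊢  1[q0]011 (head at position 1)
Step 2: δ(q0, 0) = (q0, 0, R)  ⊢  10[q0]11 (head at position 2)
Step 3: δ(q0, 1) = (q0, 1, R)  ⊢  101[q0]1 (head at position 3)
Step 4: δ(q0, 1) = (q0, 1, R)  ⊢  1011[q0]□ (head at position 4)
Step 5: δ(q0, □) = (q1, □, L)  ⊢  101[q1]1□ (head at position 3)
Step 6: δ(q1, 1) = (q1, 0, L)  ⊢  10[q1]10□ (head at position 2)
Step 7: δ(q1, 1) = (q1, 0, L)  ⊢  1[q1]000□ (head at position 1)
Step 8: δ(q1, 0) = (q2, 1, L)  ⊢  [q2]1100□ (head at position 0)
Step 9: δ(q2, 1) = (q2, 1, L)  ⊢  [q2]□1100□ (head at position -1)
Step 10: δ(q2, □) = (qA, □, R)  ⊢  □[qA]1100□ (head at position 0)
The machine is in qA, so it halts and accepts.

Final answer: Accept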